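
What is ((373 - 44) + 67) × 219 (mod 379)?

373 - 44 = 329
329 + 67 = 396 ≡ 17 (mod 379)
17 × 219 = 3723 ≡ 312 (mod 379)

312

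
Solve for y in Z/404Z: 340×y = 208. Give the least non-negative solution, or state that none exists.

gcd(340, 404) = 4, and 4 | 208, so solutions exist.
Divide through by 4: 85×y ≡ 52 (mod 101).
85⁻¹ ≡ 82 (mod 101).
y ≡ 82×52 ≡ 22 (mod 101).
The smallest non-negative solution is y = 22.

22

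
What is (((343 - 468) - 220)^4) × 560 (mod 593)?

343 - 468 = -125 ≡ 468 (mod 593)
468 - 220 = 248
(248)^4 ≡ 353 (mod 593)
353 × 560 = 197680 ≡ 211 (mod 593)

211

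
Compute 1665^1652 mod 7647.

3720

1665^1 ≡ 1665 (mod 7647)
1665^2 ≡ 1665^2 = 2772225 ≡ 4011 (mod 7647)
1665^4 ≡ 4011^2 = 16088121 ≡ 6480 (mod 7647)
1665^8 ≡ 6480^2 = 41990400 ≡ 723 (mod 7647)
1665^16 ≡ 723^2 = 522729 ≡ 2733 (mod 7647)
1665^32 ≡ 2733^2 = 7469289 ≡ 5817 (mod 7647)
1665^64 ≡ 5817^2 = 33837489 ≡ 7161 (mod 7647)
1665^128 ≡ 7161^2 = 51279921 ≡ 6786 (mod 7647)
1665^256 ≡ 6786^2 = 46049796 ≡ 7209 (mod 7647)
1665^512 ≡ 7209^2 = 51969681 ≡ 669 (mod 7647)
1665^1024 ≡ 669^2 = 447561 ≡ 4035 (mod 7647)
1665^1652 = 1665^1024 * 1665^512 * 1665^64 * 1665^32 * 1665^16 * 1665^4 ≡ 4035 * 669 * 7161 * 5817 * 2733 * 6480 (mod 7647).
Accumulate the product:
4035 * 669 = 2699415 ≡ 24
24 * 7161 = 171864 ≡ 3630
3630 * 5817 = 21115710 ≡ 2343
2343 * 2733 = 6403419 ≡ 2880
2880 * 6480 = 18662400 ≡ 3720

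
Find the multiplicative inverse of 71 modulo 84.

71

84 = 1*71 + 13
71 = 5*13 + 6
13 = 2*6 + 1
6 = 6*1 + 0
gcd(71, 84) = 1, so the inverse exists.
Back-substitute for 1:
1 = 1*13 − 2*6
  = −2*71 + 11*13
  = 11*84 − 13*71
So 71⁻¹ ≡ −13 ≡ 71 (mod 84).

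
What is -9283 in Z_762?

623

-9283 = -13·762 + 623, so -9283 ≡ 623 (mod 762).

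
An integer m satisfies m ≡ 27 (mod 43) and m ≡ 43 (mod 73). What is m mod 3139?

43⁻¹ mod 73: 43·17 ≡ 1 (mod 73), so 43⁻¹ ≡ 17.
m = 27 + 43·((43 − 27)·17 mod 73) = 27 + 43·53 = 2306.

2306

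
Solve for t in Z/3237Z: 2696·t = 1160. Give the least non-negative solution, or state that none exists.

2104

gcd(2696, 3237) = 1, so a unique solution mod 3237 exists.
2696⁻¹ ≡ 359 (mod 3237).
t ≡ 359·1160 ≡ 2104 (mod 3237).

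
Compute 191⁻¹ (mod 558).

149

Run the extended Euclidean algorithm:
558 = 2·191 + 176
191 = 1·176 + 15
176 = 11·15 + 11
15 = 1·11 + 4
11 = 2·4 + 3
4 = 1·3 + 1
3 = 3·1 + 0
gcd(191, 558) = 1, so the inverse exists.
Bézout: 1 = −51·558 + 149·191.
So 191⁻¹ ≡ 149 (mod 558).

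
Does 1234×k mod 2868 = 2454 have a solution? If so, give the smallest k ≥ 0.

927

gcd(1234, 2868) = 2, and 2 | 2454, so solutions exist.
Divide through by 2: 617×k ≡ 1227 mod 1434.
617⁻¹ ≡ 1097 (mod 1434).
k ≡ 1097×1227 ≡ 927 (mod 1434).
The smallest non-negative solution is k = 927.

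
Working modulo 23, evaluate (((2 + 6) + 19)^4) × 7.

21

2 + 6 = 8
8 + 19 = 27 ≡ 4 (mod 23)
(4)^4 ≡ 3 (mod 23)
3 × 7 = 21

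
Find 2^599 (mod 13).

7

2^1 ≡ 2 (mod 13)
2^2 ≡ 2^2 = 4 (mod 13)
2^4 ≡ 4^2 = 16 ≡ 3 (mod 13)
2^8 ≡ 3^2 = 9 (mod 13)
2^16 ≡ 9^2 = 81 ≡ 3 (mod 13)
2^32 ≡ 3^2 = 9 (mod 13)
2^64 ≡ 9^2 = 81 ≡ 3 (mod 13)
2^128 ≡ 3^2 = 9 (mod 13)
2^256 ≡ 9^2 = 81 ≡ 3 (mod 13)
2^512 ≡ 3^2 = 9 (mod 13)
2^599 = 2^512 × 2^64 × 2^16 × 2^4 × 2^2 × 2^1 ≡ 9 × 3 × 3 × 3 × 4 × 2 (mod 13).
Accumulate the product:
9 × 3 = 27 ≡ 1
1 × 3 = 3
3 × 3 = 9
9 × 4 = 36 ≡ 10
10 × 2 = 20 ≡ 7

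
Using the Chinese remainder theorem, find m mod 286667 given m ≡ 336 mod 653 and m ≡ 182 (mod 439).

653⁻¹ mod 439: 653*359 ≡ 1 (mod 439), so 653⁻¹ ≡ 359.
m = 336 + 653*((182 − 336)*359 mod 439) = 336 + 653*28 = 18620.
Check: 18620 mod 653 = 336, 18620 mod 439 = 182. ✓

18620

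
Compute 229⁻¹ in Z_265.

265 = 1·229 + 36
229 = 6·36 + 13
36 = 2·13 + 10
13 = 1·10 + 3
10 = 3·3 + 1
3 = 3·1 + 0
gcd(229, 265) = 1, so the inverse exists.
Bézout: 1 = 70·265 − 81·229.
So 229⁻¹ ≡ −81 ≡ 184 (mod 265).

184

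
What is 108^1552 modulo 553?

108^1 ≡ 108 (mod 553)
108^2 ≡ 108^2 = 11664 ≡ 51 (mod 553)
108^4 ≡ 51^2 = 2601 ≡ 389 (mod 553)
108^8 ≡ 389^2 = 151321 ≡ 352 (mod 553)
108^16 ≡ 352^2 = 123904 ≡ 32 (mod 553)
108^32 ≡ 32^2 = 1024 ≡ 471 (mod 553)
108^64 ≡ 471^2 = 221841 ≡ 88 (mod 553)
108^128 ≡ 88^2 = 7744 ≡ 2 (mod 553)
108^256 ≡ 2^2 = 4 (mod 553)
108^512 ≡ 4^2 = 16 (mod 553)
108^1024 ≡ 16^2 = 256 (mod 553)
108^1552 = 108^1024 × 108^512 × 108^16 ≡ 256 × 16 × 32 (mod 553).
Accumulate the product:
256 × 16 = 4096 ≡ 225
225 × 32 = 7200 ≡ 11

11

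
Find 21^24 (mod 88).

1

Compute successive squares:
24 in binary is 11000, i.e. 24 = 16 + 8.
21^1 ≡ 21 (mod 88)
21^2 ≡ 21^2 = 441 ≡ 1 (mod 88)
21^4 ≡ 1^2 = 1 (mod 88)
21^8 ≡ 1^2 = 1 (mod 88)
21^16 ≡ 1^2 = 1 (mod 88)
21^24 = 21^16 × 21^8 ≡ 1 × 1 (mod 88).
1 × 1 = 1 ≡ 1 (mod 88).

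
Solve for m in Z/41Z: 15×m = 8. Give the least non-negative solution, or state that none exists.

6

gcd(15, 41) = 1, so a unique solution mod 41 exists.
15⁻¹ ≡ 11 (mod 41).
m ≡ 11×8 ≡ 6 (mod 41).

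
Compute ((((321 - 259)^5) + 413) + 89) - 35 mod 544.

321 - 259 = 62
(62)^5 ≡ 384 (mod 544)
384 + 413 = 797 ≡ 253 (mod 544)
253 + 89 = 342
342 - 35 = 307

307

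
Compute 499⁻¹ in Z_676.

359

676 = 1*499 + 177
499 = 2*177 + 145
177 = 1*145 + 32
145 = 4*32 + 17
32 = 1*17 + 15
17 = 1*15 + 2
15 = 7*2 + 1
2 = 2*1 + 0
gcd(499, 676) = 1, so the inverse exists.
Bézout: 1 = 234*676 − 317*499.
So 499⁻¹ ≡ −317 ≡ 359 (mod 676).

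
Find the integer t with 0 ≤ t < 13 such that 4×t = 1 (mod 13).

Apply the Euclidean algorithm and back-substitute:
13 = 3·4 + 1
4 = 4·1 + 0
gcd(4, 13) = 1, so the inverse exists.
Bézout: 1 = 1·13 − 3·4.
So 4⁻¹ ≡ −3 ≡ 10 (mod 13).

10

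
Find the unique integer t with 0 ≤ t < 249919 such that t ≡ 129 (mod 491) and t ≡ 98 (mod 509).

14859

491⁻¹ mod 509: 491·311 ≡ 1 (mod 509), so 491⁻¹ ≡ 311.
t = 129 + 491·((98 − 129)·311 mod 509) = 129 + 491·30 = 14859.
Check: 14859 mod 491 = 129, 14859 mod 509 = 98. ✓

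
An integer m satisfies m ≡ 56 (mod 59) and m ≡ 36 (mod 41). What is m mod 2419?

528

59⁻¹ mod 41: 59·16 ≡ 1 (mod 41), so 59⁻¹ ≡ 16.
m = 56 + 59·((36 − 56)·16 mod 41) = 56 + 59·8 = 528.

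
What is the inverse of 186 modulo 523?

284

523 = 2·186 + 151
186 = 1·151 + 35
151 = 4·35 + 11
35 = 3·11 + 2
11 = 5·2 + 1
2 = 2·1 + 0
gcd(186, 523) = 1, so the inverse exists.
Bézout: 1 = 85·523 − 239·186.
So 186⁻¹ ≡ −239 ≡ 284 (mod 523).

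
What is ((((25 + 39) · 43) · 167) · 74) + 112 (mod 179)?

25 + 39 = 64
64 · 43 = 2752 ≡ 67 (mod 179)
67 · 167 = 11189 ≡ 91 (mod 179)
91 · 74 = 6734 ≡ 111 (mod 179)
111 + 112 = 223 ≡ 44 (mod 179)

44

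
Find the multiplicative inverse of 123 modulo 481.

219

Run the extended Euclidean algorithm:
481 = 3*123 + 112
123 = 1*112 + 11
112 = 10*11 + 2
11 = 5*2 + 1
2 = 2*1 + 0
gcd(123, 481) = 1, so the inverse exists.
Bézout: 1 = −56*481 + 219*123.
So 123⁻¹ ≡ 219 (mod 481).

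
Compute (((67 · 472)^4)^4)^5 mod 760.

67 · 472 = 31624 ≡ 464 (mod 760)
(464)^4 ≡ 296 (mod 760)
(296)^4 ≡ 296 (mod 760)
(296)^5 ≡ 216 (mod 760)

216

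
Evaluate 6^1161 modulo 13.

5

By square-and-multiply:
1161 in binary is 10010001001, i.e. 1161 = 1024 + 128 + 8 + 1.
6^1 ≡ 6 (mod 13)
6^2 ≡ 6^2 = 36 ≡ 10 (mod 13)
6^4 ≡ 10^2 = 100 ≡ 9 (mod 13)
6^8 ≡ 9^2 = 81 ≡ 3 (mod 13)
6^16 ≡ 3^2 = 9 (mod 13)
6^32 ≡ 9^2 = 81 ≡ 3 (mod 13)
6^64 ≡ 3^2 = 9 (mod 13)
6^128 ≡ 9^2 = 81 ≡ 3 (mod 13)
6^256 ≡ 3^2 = 9 (mod 13)
6^512 ≡ 9^2 = 81 ≡ 3 (mod 13)
6^1024 ≡ 3^2 = 9 (mod 13)
6^1161 = 6^1024 * 6^128 * 6^8 * 6^1 ≡ 9 * 3 * 3 * 6 (mod 13).
Accumulate the product:
9 * 3 = 27 ≡ 1
1 * 3 = 3
3 * 6 = 18 ≡ 5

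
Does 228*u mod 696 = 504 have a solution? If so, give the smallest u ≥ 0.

gcd(228, 696) = 12, and 12 | 504, so solutions exist.
Divide through by 12: 19*u ≡ 42 (mod 58).
19⁻¹ ≡ 55 (mod 58).
u ≡ 55*42 ≡ 48 (mod 58).
The smallest non-negative solution is u = 48.

48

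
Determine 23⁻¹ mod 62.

By the extended Euclidean algorithm:
62 = 2·23 + 16
23 = 1·16 + 7
16 = 2·7 + 2
7 = 3·2 + 1
2 = 2·1 + 0
gcd(23, 62) = 1, so the inverse exists.
Bézout: 1 = −10·62 + 27·23.
So 23⁻¹ ≡ 27 (mod 62).

27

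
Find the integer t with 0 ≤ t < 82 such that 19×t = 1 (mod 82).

Apply the Euclidean algorithm and back-substitute:
82 = 4×19 + 6
19 = 3×6 + 1
6 = 6×1 + 0
gcd(19, 82) = 1, so the inverse exists.
Back-substitute for 1:
1 = 1×19 − 3×6
  = −3×82 + 13×19
So 19⁻¹ ≡ 13 (mod 82).

13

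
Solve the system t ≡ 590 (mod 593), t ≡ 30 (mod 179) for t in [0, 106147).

593⁻¹ mod 179: 593*16 ≡ 1 (mod 179), so 593⁻¹ ≡ 16.
t = 590 + 593*((30 − 590)*16 mod 179) = 590 + 593*169 = 100807.

100807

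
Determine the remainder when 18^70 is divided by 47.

18

Compute successive squares:
18^1 ≡ 18 (mod 47)
18^2 ≡ 18^2 = 324 ≡ 42 (mod 47)
18^4 ≡ 42^2 = 1764 ≡ 25 (mod 47)
18^8 ≡ 25^2 = 625 ≡ 14 (mod 47)
18^16 ≡ 14^2 = 196 ≡ 8 (mod 47)
18^32 ≡ 8^2 = 64 ≡ 17 (mod 47)
18^64 ≡ 17^2 = 289 ≡ 7 (mod 47)
18^70 = 18^64 × 18^4 × 18^2 ≡ 7 × 25 × 42 (mod 47).
Accumulate the product:
7 × 25 = 175 ≡ 34
34 × 42 = 1428 ≡ 18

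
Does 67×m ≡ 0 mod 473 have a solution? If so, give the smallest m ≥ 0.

gcd(67, 473) = 1, so a unique solution mod 473 exists.
67⁻¹ ≡ 353 (mod 473).
m ≡ 353×0 ≡ 0 (mod 473).

0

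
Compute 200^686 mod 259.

114

200^1 ≡ 200 (mod 259)
200^2 ≡ 200^2 = 40000 ≡ 114 (mod 259)
200^4 ≡ 114^2 = 12996 ≡ 46 (mod 259)
200^8 ≡ 46^2 = 2116 ≡ 44 (mod 259)
200^16 ≡ 44^2 = 1936 ≡ 123 (mod 259)
200^32 ≡ 123^2 = 15129 ≡ 107 (mod 259)
200^64 ≡ 107^2 = 11449 ≡ 53 (mod 259)
200^128 ≡ 53^2 = 2809 ≡ 219 (mod 259)
200^256 ≡ 219^2 = 47961 ≡ 46 (mod 259)
200^512 ≡ 46^2 = 2116 ≡ 44 (mod 259)
200^686 = 200^512 * 200^128 * 200^32 * 200^8 * 200^4 * 200^2 ≡ 44 * 219 * 107 * 44 * 46 * 114 (mod 259).
Accumulate the product:
44 * 219 = 9636 ≡ 53
53 * 107 = 5671 ≡ 232
232 * 44 = 10208 ≡ 107
107 * 46 = 4922 ≡ 1
1 * 114 = 114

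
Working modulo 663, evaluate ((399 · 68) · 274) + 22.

634

399 · 68 = 27132 ≡ 612 (mod 663)
612 · 274 = 167688 ≡ 612 (mod 663)
612 + 22 = 634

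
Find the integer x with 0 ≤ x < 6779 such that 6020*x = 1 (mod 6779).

6127

6779 = 1*6020 + 759
6020 = 7*759 + 707
759 = 1*707 + 52
707 = 13*52 + 31
52 = 1*31 + 21
31 = 1*21 + 10
21 = 2*10 + 1
10 = 10*1 + 0
gcd(6020, 6779) = 1, so the inverse exists.
Back-substitute for 1:
1 = 1*21 − 2*10
  = −2*31 + 3*21
  = 3*52 − 5*31
  = −5*707 + 68*52
  = 68*759 − 73*707
  = −73*6020 + 579*759
  = 579*6779 − 652*6020
So 6020⁻¹ ≡ −652 ≡ 6127 (mod 6779).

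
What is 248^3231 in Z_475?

77

By square-and-multiply:
248^1 ≡ 248 (mod 475)
248^2 ≡ 248^2 = 61504 ≡ 229 (mod 475)
248^4 ≡ 229^2 = 52441 ≡ 191 (mod 475)
248^8 ≡ 191^2 = 36481 ≡ 381 (mod 475)
248^16 ≡ 381^2 = 145161 ≡ 286 (mod 475)
248^32 ≡ 286^2 = 81796 ≡ 96 (mod 475)
248^64 ≡ 96^2 = 9216 ≡ 191 (mod 475)
248^128 ≡ 191^2 = 36481 ≡ 381 (mod 475)
248^256 ≡ 381^2 = 145161 ≡ 286 (mod 475)
248^512 ≡ 286^2 = 81796 ≡ 96 (mod 475)
248^1024 ≡ 96^2 = 9216 ≡ 191 (mod 475)
248^2048 ≡ 191^2 = 36481 ≡ 381 (mod 475)
248^3231 = 248^2048 · 248^1024 · 248^128 · 248^16 · 248^8 · 248^4 · 248^2 · 248^1 ≡ 381 · 191 · 381 · 286 · 381 · 191 · 229 · 248 (mod 475).
Accumulate the product:
381 · 191 = 72771 ≡ 96
96 · 381 = 36576 ≡ 1
1 · 286 = 286
286 · 381 = 108966 ≡ 191
191 · 191 = 36481 ≡ 381
381 · 229 = 87249 ≡ 324
324 · 248 = 80352 ≡ 77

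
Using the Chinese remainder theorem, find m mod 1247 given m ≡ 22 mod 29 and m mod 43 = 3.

863

29⁻¹ mod 43: 29·3 ≡ 1 (mod 43), so 29⁻¹ ≡ 3.
m = 22 + 29·((3 − 22)·3 mod 43) = 22 + 29·29 = 863.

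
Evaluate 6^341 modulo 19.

Compute successive squares:
341 in binary is 101010101, i.e. 341 = 256 + 64 + 16 + 4 + 1.
6^1 ≡ 6 (mod 19)
6^2 ≡ 6^2 = 36 ≡ 17 (mod 19)
6^4 ≡ 17^2 = 289 ≡ 4 (mod 19)
6^8 ≡ 4^2 = 16 (mod 19)
6^16 ≡ 16^2 = 256 ≡ 9 (mod 19)
6^32 ≡ 9^2 = 81 ≡ 5 (mod 19)
6^64 ≡ 5^2 = 25 ≡ 6 (mod 19)
6^128 ≡ 6^2 = 36 ≡ 17 (mod 19)
6^256 ≡ 17^2 = 289 ≡ 4 (mod 19)
6^341 = 6^256 · 6^64 · 6^16 · 6^4 · 6^1 ≡ 4 · 6 · 9 · 4 · 6 (mod 19).
Accumulate the product:
4 · 6 = 24 ≡ 5
5 · 9 = 45 ≡ 7
7 · 4 = 28 ≡ 9
9 · 6 = 54 ≡ 16

16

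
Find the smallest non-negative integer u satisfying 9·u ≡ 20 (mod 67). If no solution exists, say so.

gcd(9, 67) = 1, so a unique solution mod 67 exists.
9⁻¹ ≡ 15 (mod 67).
u ≡ 15·20 ≡ 32 (mod 67).

32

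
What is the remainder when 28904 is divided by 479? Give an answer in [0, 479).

28904 = 60*479 + 164, so 28904 ≡ 164 (mod 479).

164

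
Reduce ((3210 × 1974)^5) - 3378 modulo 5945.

5887

3210 × 1974 = 6336540 ≡ 5115 (mod 5945)
(5115)^5 ≡ 3320 (mod 5945)
3320 - 3378 = -58 ≡ 5887 (mod 5945)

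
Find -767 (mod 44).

25

-767 = -18*44 + 25, so -767 ≡ 25 (mod 44).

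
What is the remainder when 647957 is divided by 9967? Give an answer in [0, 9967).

102

647957 = 65·9967 + 102, so 647957 ≡ 102 (mod 9967).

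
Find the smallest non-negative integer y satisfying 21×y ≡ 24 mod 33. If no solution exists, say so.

gcd(21, 33) = 3, and 3 | 24, so solutions exist.
Divide through by 3: 7×y ≡ 8 (mod 11).
7⁻¹ ≡ 8 (mod 11).
y ≡ 8×8 ≡ 9 (mod 11).
The smallest non-negative solution is y = 9.

9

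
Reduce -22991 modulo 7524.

-22991 = -4×7524 + 7105, so -22991 ≡ 7105 (mod 7524).

7105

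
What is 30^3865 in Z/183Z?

93

By square-and-multiply:
3865 in binary is 111100011001, i.e. 3865 = 2048 + 1024 + 512 + 256 + 16 + 8 + 1.
30^1 ≡ 30 (mod 183)
30^2 ≡ 30^2 = 900 ≡ 168 (mod 183)
30^4 ≡ 168^2 = 28224 ≡ 42 (mod 183)
30^8 ≡ 42^2 = 1764 ≡ 117 (mod 183)
30^16 ≡ 117^2 = 13689 ≡ 147 (mod 183)
30^32 ≡ 147^2 = 21609 ≡ 15 (mod 183)
30^64 ≡ 15^2 = 225 ≡ 42 (mod 183)
30^128 ≡ 42^2 = 1764 ≡ 117 (mod 183)
30^256 ≡ 117^2 = 13689 ≡ 147 (mod 183)
30^512 ≡ 147^2 = 21609 ≡ 15 (mod 183)
30^1024 ≡ 15^2 = 225 ≡ 42 (mod 183)
30^2048 ≡ 42^2 = 1764 ≡ 117 (mod 183)
30^3865 = 30^2048 × 30^1024 × 30^512 × 30^256 × 30^16 × 30^8 × 30^1 ≡ 117 × 42 × 15 × 147 × 147 × 117 × 30 (mod 183).
Accumulate the product:
117 × 42 = 4914 ≡ 156
156 × 15 = 2340 ≡ 144
144 × 147 = 21168 ≡ 123
123 × 147 = 18081 ≡ 147
147 × 117 = 17199 ≡ 180
180 × 30 = 5400 ≡ 93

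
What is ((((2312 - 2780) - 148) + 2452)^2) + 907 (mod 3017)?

2312 - 2780 = -468 ≡ 2549 (mod 3017)
2549 - 148 = 2401
2401 + 2452 = 4853 ≡ 1836 (mod 3017)
(1836)^2 ≡ 907 (mod 3017)
907 + 907 = 1814

1814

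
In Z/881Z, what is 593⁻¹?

52

881 = 1*593 + 288
593 = 2*288 + 17
288 = 16*17 + 16
17 = 1*16 + 1
16 = 16*1 + 0
gcd(593, 881) = 1, so the inverse exists.
Back-substitute for 1:
1 = 1*17 − 1*16
  = −1*288 + 17*17
  = 17*593 − 35*288
  = −35*881 + 52*593
So 593⁻¹ ≡ 52 (mod 881).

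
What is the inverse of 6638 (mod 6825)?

Run the extended Euclidean algorithm:
6825 = 1·6638 + 187
6638 = 35·187 + 93
187 = 2·93 + 1
93 = 93·1 + 0
gcd(6638, 6825) = 1, so the inverse exists.
Bézout: 1 = 71·6825 − 73·6638.
So 6638⁻¹ ≡ −73 ≡ 6752 (mod 6825).

6752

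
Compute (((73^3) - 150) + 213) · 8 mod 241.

125

(73)^3 ≡ 43 (mod 241)
43 - 150 = -107 ≡ 134 (mod 241)
134 + 213 = 347 ≡ 106 (mod 241)
106 · 8 = 848 ≡ 125 (mod 241)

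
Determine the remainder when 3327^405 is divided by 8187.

8076

405 in binary is 110010101, i.e. 405 = 256 + 128 + 16 + 4 + 1.
3327^1 ≡ 3327 (mod 8187)
3327^2 ≡ 3327^2 = 11068929 ≡ 105 (mod 8187)
3327^4 ≡ 105^2 = 11025 ≡ 2838 (mod 8187)
3327^8 ≡ 2838^2 = 8054244 ≡ 6423 (mod 8187)
3327^16 ≡ 6423^2 = 41254929 ≡ 636 (mod 8187)
3327^32 ≡ 636^2 = 404496 ≡ 3333 (mod 8187)
3327^64 ≡ 3333^2 = 11108889 ≡ 7317 (mod 8187)
3327^128 ≡ 7317^2 = 53538489 ≡ 3696 (mod 8187)
3327^256 ≡ 3696^2 = 13660416 ≡ 4500 (mod 8187)
3327^405 = 3327^256 * 3327^128 * 3327^16 * 3327^4 * 3327^1 ≡ 4500 * 3696 * 636 * 2838 * 3327 (mod 8187).
Accumulate the product:
4500 * 3696 = 16632000 ≡ 4203
4203 * 636 = 2673108 ≡ 4146
4146 * 2838 = 11766348 ≡ 1629
1629 * 3327 = 5419683 ≡ 8076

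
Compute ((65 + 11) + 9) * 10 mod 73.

47

65 + 11 = 76 ≡ 3 (mod 73)
3 + 9 = 12
12 * 10 = 120 ≡ 47 (mod 73)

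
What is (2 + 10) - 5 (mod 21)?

7

2 + 10 = 12
12 - 5 = 7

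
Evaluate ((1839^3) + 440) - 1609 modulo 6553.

4098

(1839)^3 ≡ 5267 (mod 6553)
5267 + 440 = 5707
5707 - 1609 = 4098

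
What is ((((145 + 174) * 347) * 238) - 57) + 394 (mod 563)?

145 + 174 = 319
319 * 347 = 110693 ≡ 345 (mod 563)
345 * 238 = 82110 ≡ 475 (mod 563)
475 - 57 = 418
418 + 394 = 812 ≡ 249 (mod 563)

249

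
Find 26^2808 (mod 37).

By square-and-multiply:
2808 in binary is 101011111000, i.e. 2808 = 2048 + 512 + 128 + 64 + 32 + 16 + 8.
26^1 ≡ 26 (mod 37)
26^2 ≡ 26^2 = 676 ≡ 10 (mod 37)
26^4 ≡ 10^2 = 100 ≡ 26 (mod 37)
26^8 ≡ 26^2 = 676 ≡ 10 (mod 37)
26^16 ≡ 10^2 = 100 ≡ 26 (mod 37)
26^32 ≡ 26^2 = 676 ≡ 10 (mod 37)
26^64 ≡ 10^2 = 100 ≡ 26 (mod 37)
26^128 ≡ 26^2 = 676 ≡ 10 (mod 37)
26^256 ≡ 10^2 = 100 ≡ 26 (mod 37)
26^512 ≡ 26^2 = 676 ≡ 10 (mod 37)
26^1024 ≡ 10^2 = 100 ≡ 26 (mod 37)
26^2048 ≡ 26^2 = 676 ≡ 10 (mod 37)
26^2808 = 26^2048 * 26^512 * 26^128 * 26^64 * 26^32 * 26^16 * 26^8 ≡ 10 * 10 * 10 * 26 * 10 * 26 * 10 (mod 37).
Accumulate the product:
10 * 10 = 100 ≡ 26
26 * 10 = 260 ≡ 1
1 * 26 = 26
26 * 10 = 260 ≡ 1
1 * 26 = 26
26 * 10 = 260 ≡ 1

1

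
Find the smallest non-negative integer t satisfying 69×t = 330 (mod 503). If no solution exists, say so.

136

gcd(69, 503) = 1, so a unique solution mod 503 exists.
69⁻¹ ≡ 226 (mod 503).
t ≡ 226×330 ≡ 136 (mod 503).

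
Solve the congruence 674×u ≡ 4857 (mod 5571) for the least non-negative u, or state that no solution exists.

gcd(674, 5571) = 1, so a unique solution mod 5571 exists.
674⁻¹ ≡ 3050 (mod 5571).
u ≡ 3050×4857 ≡ 561 (mod 5571).

561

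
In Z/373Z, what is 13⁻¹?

287

373 = 28*13 + 9
13 = 1*9 + 4
9 = 2*4 + 1
4 = 4*1 + 0
gcd(13, 373) = 1, so the inverse exists.
Bézout: 1 = 3*373 − 86*13.
So 13⁻¹ ≡ −86 ≡ 287 (mod 373).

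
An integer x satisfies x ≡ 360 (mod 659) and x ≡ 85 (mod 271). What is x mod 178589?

659⁻¹ mod 271: 659×227 ≡ 1 (mod 271), so 659⁻¹ ≡ 227.
x = 360 + 659×((85 − 360)×227 mod 271) = 360 + 659×176 = 116344.

116344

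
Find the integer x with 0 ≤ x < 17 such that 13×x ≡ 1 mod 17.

Apply the Euclidean algorithm and back-substitute:
17 = 1*13 + 4
13 = 3*4 + 1
4 = 4*1 + 0
gcd(13, 17) = 1, so the inverse exists.
Back-substitute for 1:
1 = 1*13 − 3*4
  = −3*17 + 4*13
So 13⁻¹ ≡ 4 (mod 17).

4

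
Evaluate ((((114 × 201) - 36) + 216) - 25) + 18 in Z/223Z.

118

114 × 201 = 22914 ≡ 168 (mod 223)
168 - 36 = 132
132 + 216 = 348 ≡ 125 (mod 223)
125 - 25 = 100
100 + 18 = 118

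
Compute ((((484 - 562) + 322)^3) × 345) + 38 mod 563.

484 - 562 = -78 ≡ 485 (mod 563)
485 + 322 = 807 ≡ 244 (mod 563)
(244)^3 ≡ 258 (mod 563)
258 × 345 = 89010 ≡ 56 (mod 563)
56 + 38 = 94

94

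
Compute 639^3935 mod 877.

3935 in binary is 111101011111, i.e. 3935 = 2048 + 1024 + 512 + 256 + 64 + 16 + 8 + 4 + 2 + 1.
639^1 ≡ 639 (mod 877)
639^2 ≡ 639^2 = 408321 ≡ 516 (mod 877)
639^4 ≡ 516^2 = 266256 ≡ 525 (mod 877)
639^8 ≡ 525^2 = 275625 ≡ 247 (mod 877)
639^16 ≡ 247^2 = 61009 ≡ 496 (mod 877)
639^32 ≡ 496^2 = 246016 ≡ 456 (mod 877)
639^64 ≡ 456^2 = 207936 ≡ 87 (mod 877)
639^128 ≡ 87^2 = 7569 ≡ 553 (mod 877)
639^256 ≡ 553^2 = 305809 ≡ 613 (mod 877)
639^512 ≡ 613^2 = 375769 ≡ 413 (mod 877)
639^1024 ≡ 413^2 = 170569 ≡ 431 (mod 877)
639^2048 ≡ 431^2 = 185761 ≡ 714 (mod 877)
639^3935 = 639^2048 × 639^1024 × 639^512 × 639^256 × 639^64 × 639^16 × 639^8 × 639^4 × 639^2 × 639^1 ≡ 714 × 431 × 413 × 613 × 87 × 496 × 247 × 525 × 516 × 639 (mod 877).
Accumulate the product:
714 × 431 = 307734 ≡ 784
784 × 413 = 323792 ≡ 179
179 × 613 = 109727 ≡ 102
102 × 87 = 8874 ≡ 104
104 × 496 = 51584 ≡ 718
718 × 247 = 177346 ≡ 192
192 × 525 = 100800 ≡ 822
822 × 516 = 424152 ≡ 561
561 × 639 = 358479 ≡ 663

663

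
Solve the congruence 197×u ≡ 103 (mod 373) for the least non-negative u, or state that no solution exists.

gcd(197, 373) = 1, so a unique solution mod 373 exists.
197⁻¹ ≡ 231 (mod 373).
u ≡ 231×103 ≡ 294 (mod 373).

294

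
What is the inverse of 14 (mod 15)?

14

15 = 1×14 + 1
14 = 14×1 + 0
gcd(14, 15) = 1, so the inverse exists.
Back-substitute for 1:
1 = 1×15 − 1×14
So 14⁻¹ ≡ −1 ≡ 14 (mod 15).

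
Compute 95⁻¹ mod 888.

Run the extended Euclidean algorithm:
888 = 9*95 + 33
95 = 2*33 + 29
33 = 1*29 + 4
29 = 7*4 + 1
4 = 4*1 + 0
gcd(95, 888) = 1, so the inverse exists.
Bézout: 1 = −23*888 + 215*95.
So 95⁻¹ ≡ 215 (mod 888).

215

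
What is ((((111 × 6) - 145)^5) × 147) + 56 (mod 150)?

111 × 6 = 666 ≡ 66 (mod 150)
66 - 145 = -79 ≡ 71 (mod 150)
(71)^5 ≡ 101 (mod 150)
101 × 147 = 14847 ≡ 147 (mod 150)
147 + 56 = 203 ≡ 53 (mod 150)

53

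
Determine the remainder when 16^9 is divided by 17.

16

By square-and-multiply:
9 in binary is 1001, i.e. 9 = 8 + 1.
16^1 ≡ 16 (mod 17)
16^2 ≡ 16^2 = 256 ≡ 1 (mod 17)
16^4 ≡ 1^2 = 1 (mod 17)
16^8 ≡ 1^2 = 1 (mod 17)
16^9 = 16^8 * 16^1 ≡ 1 * 16 (mod 17).
1 * 16 = 16 ≡ 16 (mod 17).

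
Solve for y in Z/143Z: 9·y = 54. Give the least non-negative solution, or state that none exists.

gcd(9, 143) = 1, so a unique solution mod 143 exists.
9⁻¹ ≡ 16 (mod 143).
y ≡ 16·54 ≡ 6 (mod 143).

6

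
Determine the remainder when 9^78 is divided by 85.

21

9^1 ≡ 9 (mod 85)
9^2 ≡ 9^2 = 81 (mod 85)
9^4 ≡ 81^2 = 6561 ≡ 16 (mod 85)
9^8 ≡ 16^2 = 256 ≡ 1 (mod 85)
9^16 ≡ 1^2 = 1 (mod 85)
9^32 ≡ 1^2 = 1 (mod 85)
9^64 ≡ 1^2 = 1 (mod 85)
9^78 = 9^64 · 9^8 · 9^4 · 9^2 ≡ 1 · 1 · 16 · 81 (mod 85).
Accumulate the product:
1 · 1 = 1
1 · 16 = 16
16 · 81 = 1296 ≡ 21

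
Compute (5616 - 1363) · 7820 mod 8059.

5616 - 1363 = 4253
4253 · 7820 = 33258460 ≡ 7026 (mod 8059)

7026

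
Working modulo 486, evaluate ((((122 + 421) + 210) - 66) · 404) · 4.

122 + 421 = 543 ≡ 57 (mod 486)
57 + 210 = 267
267 - 66 = 201
201 · 404 = 81204 ≡ 42 (mod 486)
42 · 4 = 168

168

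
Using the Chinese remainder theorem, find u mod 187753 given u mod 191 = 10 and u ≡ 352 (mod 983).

55400

191⁻¹ mod 983: 191*386 ≡ 1 (mod 983), so 191⁻¹ ≡ 386.
u = 10 + 191*((352 − 10)*386 mod 983) = 10 + 191*290 = 55400.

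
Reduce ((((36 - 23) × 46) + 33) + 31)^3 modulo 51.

36 - 23 = 13
13 × 46 = 598 ≡ 37 (mod 51)
37 + 33 = 70 ≡ 19 (mod 51)
19 + 31 = 50
(50)^3 ≡ 50 (mod 51)

50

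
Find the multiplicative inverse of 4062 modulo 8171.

By the extended Euclidean algorithm:
8171 = 2×4062 + 47
4062 = 86×47 + 20
47 = 2×20 + 7
20 = 2×7 + 6
7 = 1×6 + 1
6 = 6×1 + 0
gcd(4062, 8171) = 1, so the inverse exists.
Back-substitute for 1:
1 = 1×7 − 1×6
  = −1×20 + 3×7
  = 3×47 − 7×20
  = −7×4062 + 605×47
  = 605×8171 − 1217×4062
So 4062⁻¹ ≡ −1217 ≡ 6954 (mod 8171).

6954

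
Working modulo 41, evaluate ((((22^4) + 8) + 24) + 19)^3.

21

(22)^4 ≡ 23 (mod 41)
23 + 8 = 31
31 + 24 = 55 ≡ 14 (mod 41)
14 + 19 = 33
(33)^3 ≡ 21 (mod 41)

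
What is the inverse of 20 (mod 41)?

39

41 = 2*20 + 1
20 = 20*1 + 0
gcd(20, 41) = 1, so the inverse exists.
Bézout: 1 = 1*41 − 2*20.
So 20⁻¹ ≡ −2 ≡ 39 (mod 41).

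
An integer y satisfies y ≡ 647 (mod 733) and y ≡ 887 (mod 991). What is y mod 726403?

733⁻¹ mod 991: 733×580 ≡ 1 (mod 991), so 733⁻¹ ≡ 580.
y = 647 + 733×((887 − 647)×580 mod 991) = 647 + 733×460 = 337827.

337827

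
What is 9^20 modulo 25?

1

Compute successive squares:
9^1 ≡ 9 (mod 25)
9^2 ≡ 9^2 = 81 ≡ 6 (mod 25)
9^4 ≡ 6^2 = 36 ≡ 11 (mod 25)
9^8 ≡ 11^2 = 121 ≡ 21 (mod 25)
9^16 ≡ 21^2 = 441 ≡ 16 (mod 25)
9^20 = 9^16 · 9^4 ≡ 16 · 11 (mod 25).
16 · 11 = 176 ≡ 1 (mod 25).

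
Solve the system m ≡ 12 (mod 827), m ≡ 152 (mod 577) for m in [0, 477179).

827⁻¹ mod 577: 827*547 ≡ 1 (mod 577), so 827⁻¹ ≡ 547.
m = 12 + 827*((152 − 12)*547 mod 577) = 12 + 827*416 = 344044.
Check: 344044 mod 827 = 12, 344044 mod 577 = 152. ✓

344044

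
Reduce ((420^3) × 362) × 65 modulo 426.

126

(420)^3 ≡ 210 (mod 426)
210 × 362 = 76020 ≡ 192 (mod 426)
192 × 65 = 12480 ≡ 126 (mod 426)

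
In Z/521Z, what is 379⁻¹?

Run the extended Euclidean algorithm:
521 = 1*379 + 142
379 = 2*142 + 95
142 = 1*95 + 47
95 = 2*47 + 1
47 = 47*1 + 0
gcd(379, 521) = 1, so the inverse exists.
Bézout: 1 = −8*521 + 11*379.
So 379⁻¹ ≡ 11 (mod 521).

11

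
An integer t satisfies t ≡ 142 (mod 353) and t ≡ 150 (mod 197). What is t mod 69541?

353⁻¹ mod 197: 353×24 ≡ 1 (mod 197), so 353⁻¹ ≡ 24.
t = 142 + 353×((150 − 142)×24 mod 197) = 142 + 353×192 = 67918.
Check: 67918 mod 353 = 142, 67918 mod 197 = 150. ✓

67918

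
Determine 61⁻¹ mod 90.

31

Apply the Euclidean algorithm and back-substitute:
90 = 1*61 + 29
61 = 2*29 + 3
29 = 9*3 + 2
3 = 1*2 + 1
2 = 2*1 + 0
gcd(61, 90) = 1, so the inverse exists.
Back-substitute for 1:
1 = 1*3 − 1*2
  = −1*29 + 10*3
  = 10*61 − 21*29
  = −21*90 + 31*61
So 61⁻¹ ≡ 31 (mod 90).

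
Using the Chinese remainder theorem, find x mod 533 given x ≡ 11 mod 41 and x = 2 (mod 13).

41⁻¹ mod 13: 41×7 ≡ 1 (mod 13), so 41⁻¹ ≡ 7.
x = 11 + 41×((2 − 11)×7 mod 13) = 11 + 41×2 = 93.

93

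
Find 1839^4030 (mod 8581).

528

Compute successive squares:
4030 in binary is 111110111110, i.e. 4030 = 2048 + 1024 + 512 + 256 + 128 + 32 + 16 + 8 + 4 + 2.
1839^1 ≡ 1839 (mod 8581)
1839^2 ≡ 1839^2 = 3381921 ≡ 1007 (mod 8581)
1839^4 ≡ 1007^2 = 1014049 ≡ 1491 (mod 8581)
1839^8 ≡ 1491^2 = 2223081 ≡ 602 (mod 8581)
1839^16 ≡ 602^2 = 362404 ≡ 2002 (mod 8581)
1839^32 ≡ 2002^2 = 4008004 ≡ 677 (mod 8581)
1839^64 ≡ 677^2 = 458329 ≡ 3536 (mod 8581)
1839^128 ≡ 3536^2 = 12503296 ≡ 779 (mod 8581)
1839^256 ≡ 779^2 = 606841 ≡ 6171 (mod 8581)
1839^512 ≡ 6171^2 = 38081241 ≡ 7344 (mod 8581)
1839^1024 ≡ 7344^2 = 53934336 ≡ 2751 (mod 8581)
1839^2048 ≡ 2751^2 = 7568001 ≡ 8140 (mod 8581)
1839^4030 = 1839^2048 * 1839^1024 * 1839^512 * 1839^256 * 1839^128 * 1839^32 * 1839^16 * 1839^8 * 1839^4 * 1839^2 ≡ 8140 * 2751 * 7344 * 6171 * 779 * 677 * 2002 * 602 * 1491 * 1007 (mod 8581).
Accumulate the product:
8140 * 2751 = 22393140 ≡ 5311
5311 * 7344 = 39003984 ≡ 3339
3339 * 6171 = 20604969 ≡ 1988
1988 * 779 = 1548652 ≡ 4072
4072 * 677 = 2756744 ≡ 2243
2243 * 2002 = 4490486 ≡ 2623
2623 * 602 = 1579046 ≡ 142
142 * 1491 = 211722 ≡ 5778
5778 * 1007 = 5818446 ≡ 528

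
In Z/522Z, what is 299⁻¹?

419

By the extended Euclidean algorithm:
522 = 1·299 + 223
299 = 1·223 + 76
223 = 2·76 + 71
76 = 1·71 + 5
71 = 14·5 + 1
5 = 5·1 + 0
gcd(299, 522) = 1, so the inverse exists.
Bézout: 1 = 59·522 − 103·299.
So 299⁻¹ ≡ −103 ≡ 419 (mod 522).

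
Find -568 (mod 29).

-568 = -20·29 + 12, so -568 ≡ 12 (mod 29).

12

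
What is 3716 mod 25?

16

3716 = 148·25 + 16, so 3716 ≡ 16 (mod 25).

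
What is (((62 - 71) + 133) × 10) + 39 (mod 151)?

62 - 71 = -9 ≡ 142 (mod 151)
142 + 133 = 275 ≡ 124 (mod 151)
124 × 10 = 1240 ≡ 32 (mod 151)
32 + 39 = 71

71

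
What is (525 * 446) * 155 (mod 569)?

525 * 446 = 234150 ≡ 291 (mod 569)
291 * 155 = 45105 ≡ 154 (mod 569)

154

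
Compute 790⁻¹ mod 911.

783

By the extended Euclidean algorithm:
911 = 1*790 + 121
790 = 6*121 + 64
121 = 1*64 + 57
64 = 1*57 + 7
57 = 8*7 + 1
7 = 7*1 + 0
gcd(790, 911) = 1, so the inverse exists.
Back-substitute for 1:
1 = 1*57 − 8*7
  = −8*64 + 9*57
  = 9*121 − 17*64
  = −17*790 + 111*121
  = 111*911 − 128*790
So 790⁻¹ ≡ −128 ≡ 783 (mod 911).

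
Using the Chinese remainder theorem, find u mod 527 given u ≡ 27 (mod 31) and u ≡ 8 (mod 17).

31⁻¹ mod 17: 31·11 ≡ 1 (mod 17), so 31⁻¹ ≡ 11.
u = 27 + 31·((8 − 27)·11 mod 17) = 27 + 31·12 = 399.
Check: 399 mod 31 = 27, 399 mod 17 = 8. ✓

399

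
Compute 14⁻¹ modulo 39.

14

By the extended Euclidean algorithm:
39 = 2*14 + 11
14 = 1*11 + 3
11 = 3*3 + 2
3 = 1*2 + 1
2 = 2*1 + 0
gcd(14, 39) = 1, so the inverse exists.
Back-substitute for 1:
1 = 1*3 − 1*2
  = −1*11 + 4*3
  = 4*14 − 5*11
  = −5*39 + 14*14
So 14⁻¹ ≡ 14 (mod 39).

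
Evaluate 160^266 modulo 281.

195

266 in binary is 100001010, i.e. 266 = 256 + 8 + 2.
160^1 ≡ 160 (mod 281)
160^2 ≡ 160^2 = 25600 ≡ 29 (mod 281)
160^4 ≡ 29^2 = 841 ≡ 279 (mod 281)
160^8 ≡ 279^2 = 77841 ≡ 4 (mod 281)
160^16 ≡ 4^2 = 16 (mod 281)
160^32 ≡ 16^2 = 256 (mod 281)
160^64 ≡ 256^2 = 65536 ≡ 63 (mod 281)
160^128 ≡ 63^2 = 3969 ≡ 35 (mod 281)
160^256 ≡ 35^2 = 1225 ≡ 101 (mod 281)
160^266 = 160^256 × 160^8 × 160^2 ≡ 101 × 4 × 29 (mod 281).
Accumulate the product:
101 × 4 = 404 ≡ 123
123 × 29 = 3567 ≡ 195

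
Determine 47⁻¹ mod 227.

29

Apply the Euclidean algorithm and back-substitute:
227 = 4·47 + 39
47 = 1·39 + 8
39 = 4·8 + 7
8 = 1·7 + 1
7 = 7·1 + 0
gcd(47, 227) = 1, so the inverse exists.
Back-substitute for 1:
1 = 1·8 − 1·7
  = −1·39 + 5·8
  = 5·47 − 6·39
  = −6·227 + 29·47
So 47⁻¹ ≡ 29 (mod 227).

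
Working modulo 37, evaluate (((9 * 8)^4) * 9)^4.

9 * 8 = 72 ≡ 35 (mod 37)
(35)^4 ≡ 16 (mod 37)
16 * 9 = 144 ≡ 33 (mod 37)
(33)^4 ≡ 34 (mod 37)

34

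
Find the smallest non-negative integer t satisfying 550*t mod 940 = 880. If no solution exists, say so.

gcd(550, 940) = 10, and 10 | 880, so solutions exist.
Divide through by 10: 55*t = 88 (mod 94).
55⁻¹ ≡ 53 (mod 94).
t ≡ 53*88 ≡ 58 (mod 94).
The smallest non-negative solution is t = 58.

58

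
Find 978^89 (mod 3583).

Compute successive squares:
978^1 ≡ 978 (mod 3583)
978^2 ≡ 978^2 = 956484 ≡ 3406 (mod 3583)
978^4 ≡ 3406^2 = 11600836 ≡ 2665 (mod 3583)
978^8 ≡ 2665^2 = 7102225 ≡ 719 (mod 3583)
978^16 ≡ 719^2 = 516961 ≡ 1009 (mod 3583)
978^32 ≡ 1009^2 = 1018081 ≡ 509 (mod 3583)
978^64 ≡ 509^2 = 259081 ≡ 1105 (mod 3583)
978^89 = 978^64 * 978^16 * 978^8 * 978^1 ≡ 1105 * 1009 * 719 * 978 (mod 3583).
Accumulate the product:
1105 * 1009 = 1114945 ≡ 632
632 * 719 = 454408 ≡ 2950
2950 * 978 = 2885100 ≡ 785

785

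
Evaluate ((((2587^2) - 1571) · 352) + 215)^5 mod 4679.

(2587)^2 ≡ 1599 (mod 4679)
1599 - 1571 = 28
28 · 352 = 9856 ≡ 498 (mod 4679)
498 + 215 = 713
(713)^5 ≡ 2461 (mod 4679)

2461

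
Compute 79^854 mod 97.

47

854 in binary is 1101010110, i.e. 854 = 512 + 256 + 64 + 16 + 4 + 2.
79^1 ≡ 79 (mod 97)
79^2 ≡ 79^2 = 6241 ≡ 33 (mod 97)
79^4 ≡ 33^2 = 1089 ≡ 22 (mod 97)
79^8 ≡ 22^2 = 484 ≡ 96 (mod 97)
79^16 ≡ 96^2 = 9216 ≡ 1 (mod 97)
79^32 ≡ 1^2 = 1 (mod 97)
79^64 ≡ 1^2 = 1 (mod 97)
79^128 ≡ 1^2 = 1 (mod 97)
79^256 ≡ 1^2 = 1 (mod 97)
79^512 ≡ 1^2 = 1 (mod 97)
79^854 = 79^512 × 79^256 × 79^64 × 79^16 × 79^4 × 79^2 ≡ 1 × 1 × 1 × 1 × 22 × 33 (mod 97).
Accumulate the product:
1 × 1 = 1
1 × 1 = 1
1 × 1 = 1
1 × 22 = 22
22 × 33 = 726 ≡ 47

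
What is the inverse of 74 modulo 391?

37

391 = 5×74 + 21
74 = 3×21 + 11
21 = 1×11 + 10
11 = 1×10 + 1
10 = 10×1 + 0
gcd(74, 391) = 1, so the inverse exists.
Bézout: 1 = −7×391 + 37×74.
So 74⁻¹ ≡ 37 (mod 391).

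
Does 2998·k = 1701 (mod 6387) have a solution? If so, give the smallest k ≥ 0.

318

gcd(2998, 6387) = 1, so a unique solution mod 6387 exists.
2998⁻¹ ≡ 49 (mod 6387).
k ≡ 49·1701 ≡ 318 (mod 6387).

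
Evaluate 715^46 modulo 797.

244

46 in binary is 101110, i.e. 46 = 32 + 8 + 4 + 2.
715^1 ≡ 715 (mod 797)
715^2 ≡ 715^2 = 511225 ≡ 348 (mod 797)
715^4 ≡ 348^2 = 121104 ≡ 757 (mod 797)
715^8 ≡ 757^2 = 573049 ≡ 6 (mod 797)
715^16 ≡ 6^2 = 36 (mod 797)
715^32 ≡ 36^2 = 1296 ≡ 499 (mod 797)
715^46 = 715^32 * 715^8 * 715^4 * 715^2 ≡ 499 * 6 * 757 * 348 (mod 797).
Accumulate the product:
499 * 6 = 2994 ≡ 603
603 * 757 = 456471 ≡ 587
587 * 348 = 204276 ≡ 244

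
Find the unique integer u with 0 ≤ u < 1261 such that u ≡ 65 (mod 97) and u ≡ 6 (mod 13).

162

97⁻¹ mod 13: 97·11 ≡ 1 (mod 13), so 97⁻¹ ≡ 11.
u = 65 + 97·((6 − 65)·11 mod 13) = 65 + 97·1 = 162.
Check: 162 mod 97 = 65, 162 mod 13 = 6. ✓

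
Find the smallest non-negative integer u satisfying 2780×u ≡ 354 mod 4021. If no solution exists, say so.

gcd(2780, 4021) = 1, so a unique solution mod 4021 exists.
2780⁻¹ ≡ 3036 (mod 4021).
u ≡ 3036×354 ≡ 1137 (mod 4021).

1137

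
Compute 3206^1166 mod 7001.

1166 in binary is 10010001110, i.e. 1166 = 1024 + 128 + 8 + 4 + 2.
3206^1 ≡ 3206 (mod 7001)
3206^2 ≡ 3206^2 = 10278436 ≡ 968 (mod 7001)
3206^4 ≡ 968^2 = 937024 ≡ 5891 (mod 7001)
3206^8 ≡ 5891^2 = 34703881 ≡ 6925 (mod 7001)
3206^16 ≡ 6925^2 = 47955625 ≡ 5776 (mod 7001)
3206^32 ≡ 5776^2 = 33362176 ≡ 2411 (mod 7001)
3206^64 ≡ 2411^2 = 5812921 ≡ 2091 (mod 7001)
3206^128 ≡ 2091^2 = 4372281 ≡ 3657 (mod 7001)
3206^256 ≡ 3657^2 = 13373649 ≡ 1739 (mod 7001)
3206^512 ≡ 1739^2 = 3024121 ≡ 6690 (mod 7001)
3206^1024 ≡ 6690^2 = 44756100 ≡ 5708 (mod 7001)
3206^1166 = 3206^1024 · 3206^128 · 3206^8 · 3206^4 · 3206^2 ≡ 5708 · 3657 · 6925 · 5891 · 968 (mod 7001).
Accumulate the product:
5708 · 3657 = 20874156 ≡ 4175
4175 · 6925 = 28911875 ≡ 4746
4746 · 5891 = 27958686 ≡ 3693
3693 · 968 = 3574824 ≡ 4314

4314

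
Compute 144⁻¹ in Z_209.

209 = 1·144 + 65
144 = 2·65 + 14
65 = 4·14 + 9
14 = 1·9 + 5
9 = 1·5 + 4
5 = 1·4 + 1
4 = 4·1 + 0
gcd(144, 209) = 1, so the inverse exists.
Bézout: 1 = −31·209 + 45·144.
So 144⁻¹ ≡ 45 (mod 209).

45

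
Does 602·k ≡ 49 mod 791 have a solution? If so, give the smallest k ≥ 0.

gcd(602, 791) = 7, and 7 | 49, so solutions exist.
Divide through by 7: 86·k = 7 (mod 113).
86⁻¹ ≡ 46 (mod 113).
k ≡ 46·7 ≡ 96 (mod 113).
The smallest non-negative solution is k = 96.

96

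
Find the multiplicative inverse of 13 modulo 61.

Run the extended Euclidean algorithm:
61 = 4×13 + 9
13 = 1×9 + 4
9 = 2×4 + 1
4 = 4×1 + 0
gcd(13, 61) = 1, so the inverse exists.
Back-substitute for 1:
1 = 1×9 − 2×4
  = −2×13 + 3×9
  = 3×61 − 14×13
So 13⁻¹ ≡ −14 ≡ 47 (mod 61).

47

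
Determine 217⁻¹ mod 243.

28

By the extended Euclidean algorithm:
243 = 1*217 + 26
217 = 8*26 + 9
26 = 2*9 + 8
9 = 1*8 + 1
8 = 8*1 + 0
gcd(217, 243) = 1, so the inverse exists.
Bézout: 1 = −25*243 + 28*217.
So 217⁻¹ ≡ 28 (mod 243).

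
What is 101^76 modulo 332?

77

101^1 ≡ 101 (mod 332)
101^2 ≡ 101^2 = 10201 ≡ 241 (mod 332)
101^4 ≡ 241^2 = 58081 ≡ 313 (mod 332)
101^8 ≡ 313^2 = 97969 ≡ 29 (mod 332)
101^16 ≡ 29^2 = 841 ≡ 177 (mod 332)
101^32 ≡ 177^2 = 31329 ≡ 121 (mod 332)
101^64 ≡ 121^2 = 14641 ≡ 33 (mod 332)
101^76 = 101^64 · 101^8 · 101^4 ≡ 33 · 29 · 313 (mod 332).
Accumulate the product:
33 · 29 = 957 ≡ 293
293 · 313 = 91709 ≡ 77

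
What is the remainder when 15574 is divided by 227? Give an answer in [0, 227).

138

15574 = 68*227 + 138, so 15574 ≡ 138 (mod 227).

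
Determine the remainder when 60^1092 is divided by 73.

1092 in binary is 10001000100, i.e. 1092 = 1024 + 64 + 4.
60^1 ≡ 60 (mod 73)
60^2 ≡ 60^2 = 3600 ≡ 23 (mod 73)
60^4 ≡ 23^2 = 529 ≡ 18 (mod 73)
60^8 ≡ 18^2 = 324 ≡ 32 (mod 73)
60^16 ≡ 32^2 = 1024 ≡ 2 (mod 73)
60^32 ≡ 2^2 = 4 (mod 73)
60^64 ≡ 4^2 = 16 (mod 73)
60^128 ≡ 16^2 = 256 ≡ 37 (mod 73)
60^256 ≡ 37^2 = 1369 ≡ 55 (mod 73)
60^512 ≡ 55^2 = 3025 ≡ 32 (mod 73)
60^1024 ≡ 32^2 = 1024 ≡ 2 (mod 73)
60^1092 = 60^1024 · 60^64 · 60^4 ≡ 2 · 16 · 18 (mod 73).
Accumulate the product:
2 · 16 = 32
32 · 18 = 576 ≡ 65

65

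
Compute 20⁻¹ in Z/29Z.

29 = 1×20 + 9
20 = 2×9 + 2
9 = 4×2 + 1
2 = 2×1 + 0
gcd(20, 29) = 1, so the inverse exists.
Bézout: 1 = 9×29 − 13×20.
So 20⁻¹ ≡ −13 ≡ 16 (mod 29).

16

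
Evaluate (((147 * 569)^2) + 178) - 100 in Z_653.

294

147 * 569 = 83643 ≡ 59 (mod 653)
(59)^2 ≡ 216 (mod 653)
216 + 178 = 394
394 - 100 = 294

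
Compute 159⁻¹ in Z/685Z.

629

685 = 4·159 + 49
159 = 3·49 + 12
49 = 4·12 + 1
12 = 12·1 + 0
gcd(159, 685) = 1, so the inverse exists.
Bézout: 1 = 13·685 − 56·159.
So 159⁻¹ ≡ −56 ≡ 629 (mod 685).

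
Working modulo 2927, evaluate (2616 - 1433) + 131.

2616 - 1433 = 1183
1183 + 131 = 1314

1314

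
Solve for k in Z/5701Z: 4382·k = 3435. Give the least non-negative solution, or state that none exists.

gcd(4382, 5701) = 1, so a unique solution mod 5701 exists.
4382⁻¹ ≡ 5312 (mod 5701).
k ≡ 5312·3435 ≡ 3520 (mod 5701).

3520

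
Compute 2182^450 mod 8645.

By square-and-multiply:
2182^1 ≡ 2182 (mod 8645)
2182^2 ≡ 2182^2 = 4761124 ≡ 6374 (mod 8645)
2182^4 ≡ 6374^2 = 40627876 ≡ 5021 (mod 8645)
2182^8 ≡ 5021^2 = 25210441 ≡ 1621 (mod 8645)
2182^16 ≡ 1621^2 = 2627641 ≡ 8206 (mod 8645)
2182^32 ≡ 8206^2 = 67338436 ≡ 2531 (mod 8645)
2182^64 ≡ 2531^2 = 6405961 ≡ 16 (mod 8645)
2182^128 ≡ 16^2 = 256 (mod 8645)
2182^256 ≡ 256^2 = 65536 ≡ 5021 (mod 8645)
2182^450 = 2182^256 × 2182^128 × 2182^64 × 2182^2 ≡ 5021 × 256 × 16 × 6374 (mod 8645).
Accumulate the product:
5021 × 256 = 1285376 ≡ 5916
5916 × 16 = 94656 ≡ 8206
8206 × 6374 = 52305044 ≡ 2794

2794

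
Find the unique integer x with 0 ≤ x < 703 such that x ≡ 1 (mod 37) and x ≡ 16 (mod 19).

37⁻¹ mod 19: 37*18 ≡ 1 (mod 19), so 37⁻¹ ≡ 18.
x = 1 + 37*((16 − 1)*18 mod 19) = 1 + 37*4 = 149.
Check: 149 mod 37 = 1, 149 mod 19 = 16. ✓

149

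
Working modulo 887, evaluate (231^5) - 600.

799

(231)^5 ≡ 512 (mod 887)
512 - 600 = -88 ≡ 799 (mod 887)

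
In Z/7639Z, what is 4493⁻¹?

Apply the Euclidean algorithm and back-substitute:
7639 = 1×4493 + 3146
4493 = 1×3146 + 1347
3146 = 2×1347 + 452
1347 = 2×452 + 443
452 = 1×443 + 9
443 = 49×9 + 2
9 = 4×2 + 1
2 = 2×1 + 0
gcd(4493, 7639) = 1, so the inverse exists.
Back-substitute for 1:
1 = 1×9 − 4×2
  = −4×443 + 197×9
  = 197×452 − 201×443
  = −201×1347 + 599×452
  = 599×3146 − 1399×1347
  = −1399×4493 + 1998×3146
  = 1998×7639 − 3397×4493
So 4493⁻¹ ≡ −3397 ≡ 4242 (mod 7639).

4242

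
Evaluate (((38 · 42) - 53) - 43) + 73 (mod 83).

79

38 · 42 = 1596 ≡ 19 (mod 83)
19 - 53 = -34 ≡ 49 (mod 83)
49 - 43 = 6
6 + 73 = 79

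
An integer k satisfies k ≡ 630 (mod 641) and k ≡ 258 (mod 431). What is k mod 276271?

94216

641⁻¹ mod 431: 641*39 ≡ 1 (mod 431), so 641⁻¹ ≡ 39.
k = 630 + 641*((258 − 630)*39 mod 431) = 630 + 641*146 = 94216.
Check: 94216 mod 641 = 630, 94216 mod 431 = 258. ✓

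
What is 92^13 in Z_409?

13 in binary is 1101, i.e. 13 = 8 + 4 + 1.
92^1 ≡ 92 (mod 409)
92^2 ≡ 92^2 = 8464 ≡ 284 (mod 409)
92^4 ≡ 284^2 = 80656 ≡ 83 (mod 409)
92^8 ≡ 83^2 = 6889 ≡ 345 (mod 409)
92^13 = 92^8 · 92^4 · 92^1 ≡ 345 · 83 · 92 (mod 409).
Accumulate the product:
345 · 83 = 28635 ≡ 5
5 · 92 = 460 ≡ 51

51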